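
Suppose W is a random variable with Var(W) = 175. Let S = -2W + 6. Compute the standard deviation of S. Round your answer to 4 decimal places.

Var(-2W + 6) = (-2)²·175 = 700
SD(S) = √700 ≈ 26.4575

26.4575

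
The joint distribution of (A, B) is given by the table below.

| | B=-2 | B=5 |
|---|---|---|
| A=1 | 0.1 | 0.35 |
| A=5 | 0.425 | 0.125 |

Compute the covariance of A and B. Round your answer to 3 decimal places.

-3.815

E[A] = 3.2,  E[B] = 1.325
E[AB] = 0.425
Cov(A,B) = E[AB] − E[A]E[B] = 0.425 − (3.2)(1.325) = -3.815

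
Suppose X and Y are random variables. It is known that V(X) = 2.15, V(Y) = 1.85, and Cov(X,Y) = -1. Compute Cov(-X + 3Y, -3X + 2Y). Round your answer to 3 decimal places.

Cov(-X + 3Y, -3X + 2Y) = (-1)(-3)V(X) + (3)(2)V(Y) + [(-1)(2) + (3)(-3)]Cov(X,Y)
= 3·2.15 + 6·1.85 + -11·-1 = 28.55

28.550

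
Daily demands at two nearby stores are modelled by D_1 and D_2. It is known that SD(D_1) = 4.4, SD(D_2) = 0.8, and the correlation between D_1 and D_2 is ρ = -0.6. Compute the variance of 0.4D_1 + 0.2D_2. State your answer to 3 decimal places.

V(D_1) = (4.4)² = 19.36;  V(D_2) = (0.8)² = 0.64
Cov(D_1,D_2) = ρ·SD(D_1)·SD(D_2) = -0.6·4.4·0.8 = -2.112
V(0.4D_1 + 0.2D_2) = (0.4)²·V(D_1) + (0.2)²·V(D_2) + 2·(0.4)·(0.2)·Cov(D_1,D_2)
= 0.16·19.36 + 0.04·0.64 + 0.16·-2.112 = 2.78528

2.785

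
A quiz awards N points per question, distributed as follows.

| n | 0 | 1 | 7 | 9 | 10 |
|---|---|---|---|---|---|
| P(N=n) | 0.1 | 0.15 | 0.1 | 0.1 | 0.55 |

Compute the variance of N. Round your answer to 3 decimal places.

E[N] = (0)(0.1) + (1)(0.15) + (7)(0.1) + (9)(0.1) + (10)(0.55) = 7.25
E[N²] = (0)²(0.1) + (1)²(0.15) + (7)²(0.1) + (9)²(0.1) + (10)²(0.55) = 68.15
var(N) = E[N²] − (E[N])² = 68.15 − (7.25)² = 15.5875

15.588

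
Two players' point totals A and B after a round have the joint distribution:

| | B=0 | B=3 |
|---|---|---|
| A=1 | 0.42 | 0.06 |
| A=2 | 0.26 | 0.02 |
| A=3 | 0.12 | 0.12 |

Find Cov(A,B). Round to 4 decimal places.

E[A] = 1.76,  E[B] = 0.6
E[AB] = 1.38
Cov(A,B) = E[AB] − E[A]E[B] = 1.38 − (1.76)(0.6) = 0.324

0.3240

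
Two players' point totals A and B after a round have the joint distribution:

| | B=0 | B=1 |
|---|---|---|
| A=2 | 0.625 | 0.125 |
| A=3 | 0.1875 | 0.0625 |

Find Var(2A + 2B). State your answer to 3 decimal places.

1.484

E[A] = 2.25,  E[B] = 0.1875,  E[AB] = 0.4375
Var(A) = 5.25 − (2.25)² = 0.1875;  Var(B) = 0.1875 − (0.1875)² = 0.15234375
Cov(A,B) = 0.4375 − (2.25)(0.1875) = 0.015625
Var(2A + 2B) = (2)²·0.1875 + (2)²·0.15234375 + 2·(2)·(2)·0.015625 = 1.484375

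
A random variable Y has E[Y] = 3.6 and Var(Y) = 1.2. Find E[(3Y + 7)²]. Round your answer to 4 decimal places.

327.6400

E[3Y + 7] = 3·3.6 + 7 = 17.8
Var(3Y + 7) = (3)²·1.2 = 10.8
E[(3Y + 7)²] = Var((3Y + 7)) + (E[(3Y + 7)])² = 10.8 + (17.8)² = 327.64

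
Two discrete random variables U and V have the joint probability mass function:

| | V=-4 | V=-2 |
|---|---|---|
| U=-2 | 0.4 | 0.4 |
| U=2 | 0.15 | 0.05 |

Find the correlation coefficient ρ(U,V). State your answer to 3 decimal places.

E[U] = -1.2,  E[V] = -3.1
E[UV] = 3.4
Cov(U,V) = E[UV] − E[U]E[V] = 3.4 − (-1.2)(-3.1) = -0.32
Var(U) = 2.56,  Var(V) = 0.99
ρ = -0.32 / √(2.56·0.99) ≈ -0.201

-0.201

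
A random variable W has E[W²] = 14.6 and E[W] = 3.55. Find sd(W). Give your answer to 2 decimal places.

Var(W) = 14.6 − (3.55)² = 1.9975
sd(W) = √1.9975 ≈ 1.41

1.41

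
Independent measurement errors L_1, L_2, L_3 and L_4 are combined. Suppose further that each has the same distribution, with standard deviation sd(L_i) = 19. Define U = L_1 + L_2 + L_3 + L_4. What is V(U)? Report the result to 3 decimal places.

1444.000

V(L_i) = (19)² = 361
By independence, V(U) = (1)²V(L_1) + (1)²V(L_2) + (1)²V(L_3) + (1)²V(L_4)
= (1)²·361 + (1)²·361 + (1)²·361 + (1)²·361 = 1444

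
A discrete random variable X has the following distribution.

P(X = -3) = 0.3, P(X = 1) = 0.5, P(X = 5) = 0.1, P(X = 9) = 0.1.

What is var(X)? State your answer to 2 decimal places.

E[X] = (-3)(0.3) + (1)(0.5) + (5)(0.1) + (9)(0.1) = 1
E[X²] = (-3)²(0.3) + (1)²(0.5) + (5)²(0.1) + (9)²(0.1) = 13.8
var(X) = E[X²] − (E[X])² = 13.8 − (1)² = 12.8

12.80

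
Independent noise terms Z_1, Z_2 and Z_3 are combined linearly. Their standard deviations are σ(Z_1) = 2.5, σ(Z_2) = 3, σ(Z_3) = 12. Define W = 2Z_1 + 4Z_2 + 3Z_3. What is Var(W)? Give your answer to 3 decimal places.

Var(Z_1) = 6.25, Var(Z_2) = 9, Var(Z_3) = 144
By independence, Var(W) = (2)²Var(Z_1) + (4)²Var(Z_2) + (3)²Var(Z_3)
= (2)²·6.25 + (4)²·9 + (3)²·144 = 1465

1465.000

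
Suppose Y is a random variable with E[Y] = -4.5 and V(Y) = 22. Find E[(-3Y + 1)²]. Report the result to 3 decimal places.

408.250

E[-3Y + 1] = -3·-4.5 + 1 = 14.5
V(-3Y + 1) = (-3)²·22 = 198
E[(-3Y + 1)²] = V((-3Y + 1)) + (E[(-3Y + 1)])² = 198 + (14.5)² = 408.25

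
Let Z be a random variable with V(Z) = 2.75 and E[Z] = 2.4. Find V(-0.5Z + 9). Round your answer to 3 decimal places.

0.688

V(-0.5Z + 9) = (-0.5)²·V(Z) = 0.25·2.75 = 0.6875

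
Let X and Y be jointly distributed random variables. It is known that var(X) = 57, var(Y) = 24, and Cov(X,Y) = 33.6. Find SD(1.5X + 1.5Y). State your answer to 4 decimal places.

18.2606

var(1.5X + 1.5Y) = (1.5)²·var(X) + (1.5)²·var(Y) + 2·(1.5)·(1.5)·Cov(X,Y)
= 2.25·57 + 2.25·24 + 4.5·33.6 = 333.45
SD(1.5X + 1.5Y) = √333.45 ≈ 18.2606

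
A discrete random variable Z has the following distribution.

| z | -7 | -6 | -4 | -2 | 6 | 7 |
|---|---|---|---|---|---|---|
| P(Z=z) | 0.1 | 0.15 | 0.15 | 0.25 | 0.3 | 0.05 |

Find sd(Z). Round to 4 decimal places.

5.1621

E[Z] = (-7)(0.1) + (-6)(0.15) + (-4)(0.15) + (-2)(0.25) + (6)(0.3) + (7)(0.05) = -0.55
E[Z²] = (-7)²(0.1) + (-6)²(0.15) + (-4)²(0.15) + (-2)²(0.25) + (6)²(0.3) + (7)²(0.05) = 26.95
var(Z) = E[Z²] − (E[Z])² = 26.95 − (-0.55)² = 26.6475
sd(Z) = √26.6475 ≈ 5.1621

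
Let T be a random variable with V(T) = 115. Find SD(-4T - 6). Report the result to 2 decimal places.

42.90

V(-4T - 6) = (-4)²·115 = 1840
SD(-4T - 6) = √1840 ≈ 42.90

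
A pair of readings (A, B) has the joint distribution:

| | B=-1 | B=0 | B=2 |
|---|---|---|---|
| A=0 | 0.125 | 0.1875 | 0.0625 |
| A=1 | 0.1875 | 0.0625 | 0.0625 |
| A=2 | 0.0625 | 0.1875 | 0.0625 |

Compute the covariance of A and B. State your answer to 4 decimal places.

E[A] = 0.9375,  E[B] = 0
E[AB] = 0.0625
cov(A,B) = E[AB] − E[A]E[B] = 0.0625 − (0.9375)(0) = 0.0625

0.0625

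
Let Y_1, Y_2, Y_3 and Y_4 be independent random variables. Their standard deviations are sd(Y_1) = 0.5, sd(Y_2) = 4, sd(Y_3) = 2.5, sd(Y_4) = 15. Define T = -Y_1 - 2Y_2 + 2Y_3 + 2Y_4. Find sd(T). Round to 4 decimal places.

V(Y_1) = 0.25, V(Y_2) = 16, V(Y_3) = 6.25, V(Y_4) = 225
By independence, V(T) = (-1)²V(Y_1) + (-2)²V(Y_2) + (2)²V(Y_3) + (2)²V(Y_4)
= (-1)²·0.25 + (-2)²·16 + (2)²·6.25 + (2)²·225 = 989.25
sd(T) = √989.25 ≈ 31.4523

31.4523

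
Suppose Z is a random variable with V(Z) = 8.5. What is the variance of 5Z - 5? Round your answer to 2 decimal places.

V(5Z - 5) = (5)²·V(Z) = 25·8.5 = 212.5

212.50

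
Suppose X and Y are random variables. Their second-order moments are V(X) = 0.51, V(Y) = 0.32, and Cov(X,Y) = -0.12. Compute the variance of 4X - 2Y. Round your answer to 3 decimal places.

V(4X - 2Y) = (4)²·V(X) + (-2)²·V(Y) + 2·(4)·(-2)·Cov(X,Y)
= 16·0.51 + 4·0.32 + -16·-0.12 = 11.36

11.360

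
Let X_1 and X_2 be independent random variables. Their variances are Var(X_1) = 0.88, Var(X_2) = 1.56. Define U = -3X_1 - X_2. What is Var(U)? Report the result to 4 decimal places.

By independence, Var(U) = (-3)²Var(X_1) + (-1)²Var(X_2)
= (-3)²·0.88 + (-1)²·1.56 = 9.48

9.4800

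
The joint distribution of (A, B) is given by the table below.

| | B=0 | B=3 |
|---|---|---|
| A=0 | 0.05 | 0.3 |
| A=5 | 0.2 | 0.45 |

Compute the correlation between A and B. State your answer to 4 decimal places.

-0.1816

E[A] = 3.25,  E[B] = 2.25
E[AB] = 6.75
Cov(A,B) = E[AB] − E[A]E[B] = 6.75 − (3.25)(2.25) = -0.5625
var(A) = 5.6875,  var(B) = 1.6875
ρ = -0.5625 / √(5.6875·1.6875) ≈ -0.1816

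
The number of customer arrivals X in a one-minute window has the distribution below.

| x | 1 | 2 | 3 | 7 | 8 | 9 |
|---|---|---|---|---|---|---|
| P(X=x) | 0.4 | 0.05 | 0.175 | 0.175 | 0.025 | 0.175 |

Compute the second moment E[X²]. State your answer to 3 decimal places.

E[X²] = (1)²(0.4) + (2)²(0.05) + (3)²(0.175) + (7)²(0.175) + (8)²(0.025) + (9)²(0.175) = 26.525

26.525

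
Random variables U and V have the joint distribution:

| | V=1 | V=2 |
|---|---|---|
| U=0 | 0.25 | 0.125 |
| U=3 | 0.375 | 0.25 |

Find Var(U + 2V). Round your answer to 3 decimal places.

E[U] = 1.875,  E[V] = 1.375,  E[UV] = 2.625
Var(U) = 5.625 − (1.875)² = 2.109375;  Var(V) = 2.125 − (1.375)² = 0.234375
cov(U,V) = 2.625 − (1.875)(1.375) = 0.046875
Var(U + 2V) = (1)²·2.109375 + (2)²·0.234375 + 2·(1)·(2)·0.046875 = 3.234375

3.234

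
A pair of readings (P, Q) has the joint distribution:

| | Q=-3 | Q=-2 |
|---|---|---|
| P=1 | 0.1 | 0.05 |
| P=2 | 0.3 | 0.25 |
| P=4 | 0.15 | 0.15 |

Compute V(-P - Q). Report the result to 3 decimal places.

1.490

E[P] = 2.45,  E[Q] = -2.55,  E[PQ] = -6.2
V(P) = 7.15 − (2.45)² = 1.1475;  V(Q) = 6.75 − (-2.55)² = 0.2475
cov(P,Q) = -6.2 − (2.45)(-2.55) = 0.0475
V(-P - Q) = (-1)²·1.1475 + (-1)²·0.2475 + 2·(-1)·(-1)·0.0475 = 1.49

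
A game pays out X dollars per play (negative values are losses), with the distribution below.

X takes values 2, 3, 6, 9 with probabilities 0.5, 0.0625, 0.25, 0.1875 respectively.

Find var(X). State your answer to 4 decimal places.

E[X] = (2)(0.5) + (3)(0.0625) + (6)(0.25) + (9)(0.1875) = 4.375
E[X²] = (2)²(0.5) + (3)²(0.0625) + (6)²(0.25) + (9)²(0.1875) = 26.75
var(X) = E[X²] − (E[X])² = 26.75 − (4.375)² = 7.609375

7.6094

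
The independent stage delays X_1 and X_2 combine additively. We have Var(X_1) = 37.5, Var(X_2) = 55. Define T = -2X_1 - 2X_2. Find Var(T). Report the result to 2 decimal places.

370.00

By independence, Var(T) = (-2)²Var(X_1) + (-2)²Var(X_2)
= (-2)²·37.5 + (-2)²·55 = 370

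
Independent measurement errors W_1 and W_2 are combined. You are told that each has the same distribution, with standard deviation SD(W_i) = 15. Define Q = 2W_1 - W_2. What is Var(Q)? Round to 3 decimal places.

1125.000

Var(W_i) = (15)² = 225
By independence, Var(Q) = (2)²Var(W_1) + (-1)²Var(W_2)
= (2)²·225 + (-1)²·225 = 1125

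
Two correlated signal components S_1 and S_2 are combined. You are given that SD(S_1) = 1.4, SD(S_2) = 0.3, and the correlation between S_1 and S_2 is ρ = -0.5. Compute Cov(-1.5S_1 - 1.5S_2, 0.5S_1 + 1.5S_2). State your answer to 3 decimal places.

Var(S_1) = (1.4)² = 1.96;  Var(S_2) = (0.3)² = 0.09
Cov(S_1,S_2) = ρ·SD(S_1)·SD(S_2) = -0.5·1.4·0.3 = -0.21
Cov(-1.5S_1 - 1.5S_2, 0.5S_1 + 1.5S_2) = (-1.5)(0.5)Var(S_1) + (-1.5)(1.5)Var(S_2) + [(-1.5)(1.5) + (-1.5)(0.5)]Cov(S_1,S_2)
= -0.75·1.96 + -2.25·0.09 + -3·-0.21 = -1.0425

-1.043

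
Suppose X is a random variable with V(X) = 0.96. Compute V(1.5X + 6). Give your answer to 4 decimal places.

V(1.5X + 6) = (1.5)²·V(X) = 2.25·0.96 = 2.16

2.1600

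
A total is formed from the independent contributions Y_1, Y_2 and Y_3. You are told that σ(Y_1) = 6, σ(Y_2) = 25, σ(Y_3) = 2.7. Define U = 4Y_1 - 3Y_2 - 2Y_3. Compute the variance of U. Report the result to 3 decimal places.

Var(Y_1) = 36, Var(Y_2) = 625, Var(Y_3) = 7.29
By independence, Var(U) = (4)²Var(Y_1) + (-3)²Var(Y_2) + (-2)²Var(Y_3)
= (4)²·36 + (-3)²·625 + (-2)²·7.29 = 6230.16

6230.160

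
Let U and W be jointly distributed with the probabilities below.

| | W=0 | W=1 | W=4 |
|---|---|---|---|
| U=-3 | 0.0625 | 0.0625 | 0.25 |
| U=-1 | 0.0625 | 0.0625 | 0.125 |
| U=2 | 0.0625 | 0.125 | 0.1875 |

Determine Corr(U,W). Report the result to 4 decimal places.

-0.1161

E[U] = -0.625,  E[W] = 2.5
E[UW] = -2
Cov(U,W) = E[UW] − E[U]E[W] = -2 − (-0.625)(2.5) = -0.4375
Var(U) = 4.734375,  Var(W) = 3
ρ = -0.4375 / √(4.734375·3) ≈ -0.1161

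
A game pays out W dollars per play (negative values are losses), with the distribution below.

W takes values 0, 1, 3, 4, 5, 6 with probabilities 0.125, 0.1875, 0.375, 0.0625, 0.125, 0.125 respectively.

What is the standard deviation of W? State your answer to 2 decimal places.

1.89

E[W] = (0)(0.125) + (1)(0.1875) + (3)(0.375) + (4)(0.0625) + (5)(0.125) + (6)(0.125) = 2.9375
E[W²] = (0)²(0.125) + (1)²(0.1875) + (3)²(0.375) + (4)²(0.0625) + (5)²(0.125) + (6)²(0.125) = 12.1875
V(W) = E[W²] − (E[W])² = 12.1875 − (2.9375)² = 3.55859375
SD(W) = √3.55859375 ≈ 1.89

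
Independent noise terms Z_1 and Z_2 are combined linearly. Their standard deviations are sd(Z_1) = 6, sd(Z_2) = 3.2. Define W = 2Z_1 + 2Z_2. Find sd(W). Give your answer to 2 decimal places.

13.60

Var(Z_1) = 36, Var(Z_2) = 10.24
By independence, Var(W) = (2)²Var(Z_1) + (2)²Var(Z_2)
= (2)²·36 + (2)²·10.24 = 184.96
sd(W) = √184.96 ≈ 13.60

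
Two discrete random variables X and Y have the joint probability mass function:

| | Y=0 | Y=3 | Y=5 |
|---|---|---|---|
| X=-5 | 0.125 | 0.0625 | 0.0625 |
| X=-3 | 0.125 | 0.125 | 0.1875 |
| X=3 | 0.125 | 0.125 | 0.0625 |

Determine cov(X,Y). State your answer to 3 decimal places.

-0.313

E[X] = -1.625,  E[Y] = 2.5
E[XY] = -4.375
cov(X,Y) = E[XY] − E[X]E[Y] = -4.375 − (-1.625)(2.5) = -0.3125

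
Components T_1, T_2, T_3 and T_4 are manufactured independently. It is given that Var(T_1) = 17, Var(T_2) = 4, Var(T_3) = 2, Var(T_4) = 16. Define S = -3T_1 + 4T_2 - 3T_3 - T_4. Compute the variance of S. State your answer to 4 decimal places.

251.0000

By independence, Var(S) = (-3)²Var(T_1) + (4)²Var(T_2) + (-3)²Var(T_3) + (-1)²Var(T_4)
= (-3)²·17 + (4)²·4 + (-3)²·2 + (-1)²·16 = 251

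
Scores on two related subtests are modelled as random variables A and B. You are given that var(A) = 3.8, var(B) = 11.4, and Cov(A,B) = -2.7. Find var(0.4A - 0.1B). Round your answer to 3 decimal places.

0.938

var(0.4A - 0.1B) = (0.4)²·var(A) + (-0.1)²·var(B) + 2·(0.4)·(-0.1)·Cov(A,B)
= 0.16·3.8 + 0.01·11.4 + -0.08·-2.7 = 0.938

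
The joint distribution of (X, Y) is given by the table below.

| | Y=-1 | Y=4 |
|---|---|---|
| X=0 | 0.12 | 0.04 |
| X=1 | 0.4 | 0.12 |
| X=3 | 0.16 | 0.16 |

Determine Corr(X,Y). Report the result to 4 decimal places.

0.2464

E[X] = 1.48,  E[Y] = 0.6
E[XY] = 1.52
Cov(X,Y) = E[XY] − E[X]E[Y] = 1.52 − (1.48)(0.6) = 0.632
var(X) = 1.2096,  var(Y) = 5.44
ρ = 0.632 / √(1.2096·5.44) ≈ 0.2464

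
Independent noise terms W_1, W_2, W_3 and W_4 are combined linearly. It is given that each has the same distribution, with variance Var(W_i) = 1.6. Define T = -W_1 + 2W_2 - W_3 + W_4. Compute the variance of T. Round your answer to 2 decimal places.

11.20

By independence, Var(T) = (-1)²Var(W_1) + (2)²Var(W_2) + (-1)²Var(W_3) + (1)²Var(W_4)
= (-1)²·1.6 + (2)²·1.6 + (-1)²·1.6 + (1)²·1.6 = 11.2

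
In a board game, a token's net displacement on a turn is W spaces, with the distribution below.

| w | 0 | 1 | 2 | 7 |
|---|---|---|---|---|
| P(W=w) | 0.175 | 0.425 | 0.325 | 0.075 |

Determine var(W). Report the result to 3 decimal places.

2.840

E[W] = (0)(0.175) + (1)(0.425) + (2)(0.325) + (7)(0.075) = 1.6
E[W²] = (0)²(0.175) + (1)²(0.425) + (2)²(0.325) + (7)²(0.075) = 5.4
var(W) = E[W²] − (E[W])² = 5.4 − (1.6)² = 2.84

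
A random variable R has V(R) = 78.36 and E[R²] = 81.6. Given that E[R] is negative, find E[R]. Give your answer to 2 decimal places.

-1.80

(E[R])² = E[R²] − V(R) = 81.6 − 78.36 = 3.24
E[R] = −√3.24 = -1.8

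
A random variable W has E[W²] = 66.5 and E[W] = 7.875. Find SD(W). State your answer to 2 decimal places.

2.12

Var(W) = 66.5 − (7.875)² = 4.484375
SD(W) = √4.484375 ≈ 2.12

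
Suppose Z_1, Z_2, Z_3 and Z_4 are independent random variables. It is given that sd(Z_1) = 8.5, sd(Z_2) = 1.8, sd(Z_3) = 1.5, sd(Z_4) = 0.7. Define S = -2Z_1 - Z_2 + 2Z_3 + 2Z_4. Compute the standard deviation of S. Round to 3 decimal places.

17.413

Var(Z_1) = 72.25, Var(Z_2) = 3.24, Var(Z_3) = 2.25, Var(Z_4) = 0.49
By independence, Var(S) = (-2)²Var(Z_1) + (-1)²Var(Z_2) + (2)²Var(Z_3) + (2)²Var(Z_4)
= (-2)²·72.25 + (-1)²·3.24 + (2)²·2.25 + (2)²·0.49 = 303.2
sd(S) = √303.2 ≈ 17.413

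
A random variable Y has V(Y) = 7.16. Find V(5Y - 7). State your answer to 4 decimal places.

179.0000

V(5Y - 7) = (5)²·V(Y) = 25·7.16 = 179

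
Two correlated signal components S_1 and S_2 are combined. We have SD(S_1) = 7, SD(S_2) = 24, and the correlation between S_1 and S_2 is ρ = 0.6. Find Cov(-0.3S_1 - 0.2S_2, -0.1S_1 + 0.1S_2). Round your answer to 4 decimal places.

var(S_1) = (7)² = 49;  var(S_2) = (24)² = 576
Cov(S_1,S_2) = ρ·SD(S_1)·SD(S_2) = 0.6·7·24 = 100.8
Cov(-0.3S_1 - 0.2S_2, -0.1S_1 + 0.1S_2) = (-0.3)(-0.1)var(S_1) + (-0.2)(0.1)var(S_2) + [(-0.3)(0.1) + (-0.2)(-0.1)]Cov(S_1,S_2)
= 0.03·49 + -0.02·576 + -0.01·100.8 = -11.058

-11.0580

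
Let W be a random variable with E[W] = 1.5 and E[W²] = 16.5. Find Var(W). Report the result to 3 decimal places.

Var(W) = 16.5 − (1.5)² = 14.25

14.250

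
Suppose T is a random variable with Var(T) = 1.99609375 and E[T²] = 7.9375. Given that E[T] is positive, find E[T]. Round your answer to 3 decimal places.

2.438

(E[T])² = E[T²] − Var(T) = 7.9375 − 1.99609375 = 5.94140625
E[T] = √5.94140625 = 2.4375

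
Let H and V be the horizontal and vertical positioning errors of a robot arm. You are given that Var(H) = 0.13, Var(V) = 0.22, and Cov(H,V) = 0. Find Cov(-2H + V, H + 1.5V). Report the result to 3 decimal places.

0.070

Cov(-2H + V, H + 1.5V) = (-2)(1)Var(H) + (1)(1.5)Var(V) + [(-2)(1.5) + (1)(1)]Cov(H,V)
= -2·0.13 + 1.5·0.22 + -2·0 = 0.07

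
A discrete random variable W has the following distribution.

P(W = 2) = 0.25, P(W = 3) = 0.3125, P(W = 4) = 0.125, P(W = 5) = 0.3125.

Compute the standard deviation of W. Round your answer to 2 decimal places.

E[W] = (2)(0.25) + (3)(0.3125) + (4)(0.125) + (5)(0.3125) = 3.5
E[W²] = (2)²(0.25) + (3)²(0.3125) + (4)²(0.125) + (5)²(0.3125) = 13.625
var(W) = E[W²] − (E[W])² = 13.625 − (3.5)² = 1.375
SD(W) = √1.375 ≈ 1.17

1.17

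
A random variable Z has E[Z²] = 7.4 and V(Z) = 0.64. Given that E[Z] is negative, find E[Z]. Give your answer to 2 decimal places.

(E[Z])² = E[Z²] − V(Z) = 7.4 − 0.64 = 6.76
E[Z] = −√6.76 = -2.6

-2.60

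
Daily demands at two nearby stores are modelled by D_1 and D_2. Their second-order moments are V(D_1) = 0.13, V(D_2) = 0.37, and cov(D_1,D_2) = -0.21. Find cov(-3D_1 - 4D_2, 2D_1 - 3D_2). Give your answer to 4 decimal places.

3.4500

cov(-3D_1 - 4D_2, 2D_1 - 3D_2) = (-3)(2)V(D_1) + (-4)(-3)V(D_2) + [(-3)(-3) + (-4)(2)]cov(D_1,D_2)
= -6·0.13 + 12·0.37 + 1·-0.21 = 3.45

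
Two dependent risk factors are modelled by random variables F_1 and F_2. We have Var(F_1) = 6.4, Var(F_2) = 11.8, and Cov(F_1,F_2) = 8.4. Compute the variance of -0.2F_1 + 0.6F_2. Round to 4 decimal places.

Var(-0.2F_1 + 0.6F_2) = (-0.2)²·Var(F_1) + (0.6)²·Var(F_2) + 2·(-0.2)·(0.6)·Cov(F_1,F_2)
= 0.04·6.4 + 0.36·11.8 + -0.24·8.4 = 2.488

2.4880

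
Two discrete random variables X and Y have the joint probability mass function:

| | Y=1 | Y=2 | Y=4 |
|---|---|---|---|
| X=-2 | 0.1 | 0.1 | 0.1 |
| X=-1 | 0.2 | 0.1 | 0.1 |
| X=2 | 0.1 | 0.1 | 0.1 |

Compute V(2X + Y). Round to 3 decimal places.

E[X] = -0.4,  E[Y] = 2.2,  E[XY] = -0.8
V(X) = 2.8 − (-0.4)² = 2.64;  V(Y) = 6.4 − (2.2)² = 1.56
Cov(X,Y) = -0.8 − (-0.4)(2.2) = 0.08
V(2X + Y) = (2)²·2.64 + (1)²·1.56 + 2·(2)·(1)·0.08 = 12.44

12.440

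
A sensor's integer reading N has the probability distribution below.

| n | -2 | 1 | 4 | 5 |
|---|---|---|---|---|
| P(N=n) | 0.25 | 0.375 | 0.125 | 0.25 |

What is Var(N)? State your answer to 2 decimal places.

E[N] = (-2)(0.25) + (1)(0.375) + (4)(0.125) + (5)(0.25) = 1.625
E[N²] = (-2)²(0.25) + (1)²(0.375) + (4)²(0.125) + (5)²(0.25) = 9.625
Var(N) = E[N²] − (E[N])² = 9.625 − (1.625)² = 6.984375

6.98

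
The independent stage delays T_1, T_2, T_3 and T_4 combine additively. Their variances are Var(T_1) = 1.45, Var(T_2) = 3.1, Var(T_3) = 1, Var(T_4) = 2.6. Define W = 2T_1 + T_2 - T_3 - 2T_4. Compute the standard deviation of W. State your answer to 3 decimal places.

4.506

By independence, Var(W) = (2)²Var(T_1) + (1)²Var(T_2) + (-1)²Var(T_3) + (-2)²Var(T_4)
= (2)²·1.45 + (1)²·3.1 + (-1)²·1 + (-2)²·2.6 = 20.3
σ(W) = √20.3 ≈ 4.506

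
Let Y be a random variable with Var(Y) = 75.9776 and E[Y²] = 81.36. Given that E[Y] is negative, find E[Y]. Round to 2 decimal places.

-2.32

(E[Y])² = E[Y²] − Var(Y) = 81.36 − 75.9776 = 5.3824
E[Y] = −√5.3824 = -2.32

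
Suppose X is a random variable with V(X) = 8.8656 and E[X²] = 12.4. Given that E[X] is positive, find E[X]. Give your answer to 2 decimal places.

(E[X])² = E[X²] − V(X) = 12.4 − 8.8656 = 3.5344
E[X] = √3.5344 = 1.88

1.88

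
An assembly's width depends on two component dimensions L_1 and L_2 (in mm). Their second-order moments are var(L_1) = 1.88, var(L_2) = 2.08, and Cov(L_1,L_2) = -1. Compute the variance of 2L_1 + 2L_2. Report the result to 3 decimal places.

var(2L_1 + 2L_2) = (2)²·var(L_1) + (2)²·var(L_2) + 2·(2)·(2)·Cov(L_1,L_2)
= 4·1.88 + 4·2.08 + 8·-1 = 7.84

7.840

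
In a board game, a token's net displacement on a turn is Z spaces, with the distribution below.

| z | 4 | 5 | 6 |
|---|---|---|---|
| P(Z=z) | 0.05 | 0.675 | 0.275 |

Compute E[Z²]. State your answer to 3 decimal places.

27.575

E[Z²] = (4)²(0.05) + (5)²(0.675) + (6)²(0.275) = 27.575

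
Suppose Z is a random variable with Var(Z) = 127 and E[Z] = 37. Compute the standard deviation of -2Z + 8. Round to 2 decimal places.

Var(-2Z + 8) = (-2)²·127 = 508
sd(-2Z + 8) = √508 ≈ 22.54

22.54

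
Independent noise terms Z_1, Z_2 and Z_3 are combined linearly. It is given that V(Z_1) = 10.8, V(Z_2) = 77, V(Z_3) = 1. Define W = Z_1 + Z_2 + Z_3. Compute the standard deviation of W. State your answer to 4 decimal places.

By independence, V(W) = (1)²V(Z_1) + (1)²V(Z_2) + (1)²V(Z_3)
= (1)²·10.8 + (1)²·77 + (1)²·1 = 88.8
sd(W) = √88.8 ≈ 9.4234

9.4234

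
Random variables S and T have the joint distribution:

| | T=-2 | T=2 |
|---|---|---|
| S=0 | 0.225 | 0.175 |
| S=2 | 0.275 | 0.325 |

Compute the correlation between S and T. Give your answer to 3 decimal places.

E[S] = 1.2,  E[T] = 0
E[ST] = 0.2
Cov(S,T) = E[ST] − E[S]E[T] = 0.2 − (1.2)(0) = 0.2
Var(S) = 0.96,  Var(T) = 4
ρ = 0.2 / √(0.96·4) ≈ 0.102

0.102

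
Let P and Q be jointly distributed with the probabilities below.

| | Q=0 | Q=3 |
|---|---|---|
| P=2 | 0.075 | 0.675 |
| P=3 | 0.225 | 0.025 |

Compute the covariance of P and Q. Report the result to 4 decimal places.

-0.4500

E[P] = 2.25,  E[Q] = 2.1
E[PQ] = 4.275
cov(P,Q) = E[PQ] − E[P]E[Q] = 4.275 − (2.25)(2.1) = -0.45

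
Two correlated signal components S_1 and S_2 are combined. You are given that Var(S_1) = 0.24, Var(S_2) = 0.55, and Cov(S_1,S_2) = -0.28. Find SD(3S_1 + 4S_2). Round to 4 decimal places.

2.0591

Var(3S_1 + 4S_2) = (3)²·Var(S_1) + (4)²·Var(S_2) + 2·(3)·(4)·Cov(S_1,S_2)
= 9·0.24 + 16·0.55 + 24·-0.28 = 4.24
SD(3S_1 + 4S_2) = √4.24 ≈ 2.0591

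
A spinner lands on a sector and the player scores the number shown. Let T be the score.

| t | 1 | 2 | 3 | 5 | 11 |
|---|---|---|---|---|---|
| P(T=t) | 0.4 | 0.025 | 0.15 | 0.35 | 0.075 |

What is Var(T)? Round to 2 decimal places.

7.60

E[T] = (1)(0.4) + (2)(0.025) + (3)(0.15) + (5)(0.35) + (11)(0.075) = 3.475
E[T²] = (1)²(0.4) + (2)²(0.025) + (3)²(0.15) + (5)²(0.35) + (11)²(0.075) = 19.675
Var(T) = E[T²] − (E[T])² = 19.675 − (3.475)² = 7.599375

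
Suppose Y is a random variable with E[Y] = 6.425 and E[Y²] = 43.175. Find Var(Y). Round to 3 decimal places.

1.894

Var(Y) = 43.175 − (6.425)² = 1.894375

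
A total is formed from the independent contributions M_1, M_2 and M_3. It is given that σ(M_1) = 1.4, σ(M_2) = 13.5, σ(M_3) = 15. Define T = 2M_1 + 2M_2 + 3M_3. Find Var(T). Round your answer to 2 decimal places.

Var(M_1) = 1.96, Var(M_2) = 182.25, Var(M_3) = 225
By independence, Var(T) = (2)²Var(M_1) + (2)²Var(M_2) + (3)²Var(M_3)
= (2)²·1.96 + (2)²·182.25 + (3)²·225 = 2761.84

2761.84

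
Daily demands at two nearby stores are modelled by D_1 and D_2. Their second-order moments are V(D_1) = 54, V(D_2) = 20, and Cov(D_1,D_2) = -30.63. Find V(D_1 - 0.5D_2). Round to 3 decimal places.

89.630

V(D_1 - 0.5D_2) = (1)²·V(D_1) + (-0.5)²·V(D_2) + 2·(1)·(-0.5)·Cov(D_1,D_2)
= 1·54 + 0.25·20 + -1·-30.63 = 89.63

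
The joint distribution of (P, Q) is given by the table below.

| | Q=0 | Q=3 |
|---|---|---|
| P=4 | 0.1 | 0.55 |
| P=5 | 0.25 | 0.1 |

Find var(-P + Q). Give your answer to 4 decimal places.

E[P] = 4.35,  E[Q] = 1.95,  E[PQ] = 8.1
var(P) = 19.15 − (4.35)² = 0.2275;  var(Q) = 5.85 − (1.95)² = 2.0475
Cov(P,Q) = 8.1 − (4.35)(1.95) = -0.3825
var(-P + Q) = (-1)²·0.2275 + (1)²·2.0475 + 2·(-1)·(1)·-0.3825 = 3.04

3.0400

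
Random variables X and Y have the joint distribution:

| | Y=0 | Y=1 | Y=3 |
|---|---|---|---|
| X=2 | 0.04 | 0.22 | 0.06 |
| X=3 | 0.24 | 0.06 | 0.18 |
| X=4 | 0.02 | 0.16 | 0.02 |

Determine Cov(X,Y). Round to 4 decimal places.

-0.0336

E[X] = 2.88,  E[Y] = 1.22
E[XY] = 3.48
Cov(X,Y) = E[XY] − E[X]E[Y] = 3.48 − (2.88)(1.22) = -0.0336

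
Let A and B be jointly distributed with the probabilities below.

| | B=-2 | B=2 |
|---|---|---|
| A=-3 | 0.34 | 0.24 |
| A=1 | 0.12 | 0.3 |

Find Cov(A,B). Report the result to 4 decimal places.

1.1712

E[A] = -1.32,  E[B] = 0.16
E[AB] = 0.96
Cov(A,B) = E[AB] − E[A]E[B] = 0.96 − (-1.32)(0.16) = 1.1712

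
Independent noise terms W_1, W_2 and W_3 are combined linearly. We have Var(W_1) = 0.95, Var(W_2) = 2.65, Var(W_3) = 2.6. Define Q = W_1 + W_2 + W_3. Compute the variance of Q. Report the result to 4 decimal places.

By independence, Var(Q) = (1)²Var(W_1) + (1)²Var(W_2) + (1)²Var(W_3)
= (1)²·0.95 + (1)²·2.65 + (1)²·2.6 = 6.2

6.2000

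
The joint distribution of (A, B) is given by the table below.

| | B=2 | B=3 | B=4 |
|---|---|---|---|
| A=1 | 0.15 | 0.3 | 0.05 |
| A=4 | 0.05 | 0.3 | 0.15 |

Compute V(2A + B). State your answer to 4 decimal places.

E[A] = 2.5,  E[B] = 3,  E[AB] = 7.8
V(A) = 8.5 − (2.5)² = 2.25;  V(B) = 9.4 − (3)² = 0.4
Cov(A,B) = 7.8 − (2.5)(3) = 0.3
V(2A + B) = (2)²·2.25 + (1)²·0.4 + 2·(2)·(1)·0.3 = 10.6

10.6000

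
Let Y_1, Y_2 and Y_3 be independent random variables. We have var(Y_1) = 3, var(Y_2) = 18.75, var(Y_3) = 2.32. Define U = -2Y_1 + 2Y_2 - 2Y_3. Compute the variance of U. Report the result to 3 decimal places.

By independence, var(U) = (-2)²var(Y_1) + (2)²var(Y_2) + (-2)²var(Y_3)
= (-2)²·3 + (2)²·18.75 + (-2)²·2.32 = 96.28

96.280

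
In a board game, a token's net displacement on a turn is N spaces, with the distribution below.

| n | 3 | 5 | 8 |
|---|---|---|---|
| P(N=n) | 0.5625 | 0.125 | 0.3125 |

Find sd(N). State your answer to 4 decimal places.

2.2422

E[N] = (3)(0.5625) + (5)(0.125) + (8)(0.3125) = 4.8125
E[N²] = (3)²(0.5625) + (5)²(0.125) + (8)²(0.3125) = 28.1875
Var(N) = E[N²] − (E[N])² = 28.1875 − (4.8125)² = 5.02734375
sd(N) = √5.02734375 ≈ 2.2422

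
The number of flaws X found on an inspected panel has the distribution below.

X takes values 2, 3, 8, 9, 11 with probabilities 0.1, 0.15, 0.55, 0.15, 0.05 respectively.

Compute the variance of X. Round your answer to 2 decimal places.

6.85

E[X] = (2)(0.1) + (3)(0.15) + (8)(0.55) + (9)(0.15) + (11)(0.05) = 6.95
E[X²] = (2)²(0.1) + (3)²(0.15) + (8)²(0.55) + (9)²(0.15) + (11)²(0.05) = 55.15
var(X) = E[X²] − (E[X])² = 55.15 − (6.95)² = 6.8475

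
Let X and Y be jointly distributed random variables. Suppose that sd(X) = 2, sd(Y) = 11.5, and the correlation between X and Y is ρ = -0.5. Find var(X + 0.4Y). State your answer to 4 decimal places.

15.9600

var(X) = (2)² = 4;  var(Y) = (11.5)² = 132.25
Cov(X,Y) = ρ·sd(X)·sd(Y) = -0.5·2·11.5 = -11.5
var(X + 0.4Y) = (1)²·var(X) + (0.4)²·var(Y) + 2·(1)·(0.4)·Cov(X,Y)
= 1·4 + 0.16·132.25 + 0.8·-11.5 = 15.96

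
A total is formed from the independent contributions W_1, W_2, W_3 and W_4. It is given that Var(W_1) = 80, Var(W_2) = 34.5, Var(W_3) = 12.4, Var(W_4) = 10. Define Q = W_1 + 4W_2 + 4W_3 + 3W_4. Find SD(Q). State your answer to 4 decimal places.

30.3381

By independence, Var(Q) = (1)²Var(W_1) + (4)²Var(W_2) + (4)²Var(W_3) + (3)²Var(W_4)
= (1)²·80 + (4)²·34.5 + (4)²·12.4 + (3)²·10 = 920.4
SD(Q) = √920.4 ≈ 30.3381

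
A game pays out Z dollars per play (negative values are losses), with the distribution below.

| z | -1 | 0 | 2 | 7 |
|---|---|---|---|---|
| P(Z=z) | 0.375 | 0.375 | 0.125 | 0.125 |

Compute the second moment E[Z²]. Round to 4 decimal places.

7.0000

E[Z²] = (-1)²(0.375) + (0)²(0.375) + (2)²(0.125) + (7)²(0.125) = 7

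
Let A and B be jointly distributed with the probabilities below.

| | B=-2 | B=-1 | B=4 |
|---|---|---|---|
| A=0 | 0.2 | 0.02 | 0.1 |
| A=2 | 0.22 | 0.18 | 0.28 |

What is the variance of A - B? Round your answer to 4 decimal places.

7.9056

E[A] = 1.36,  E[B] = 0.48,  E[AB] = 1
Var(A) = 2.72 − (1.36)² = 0.8704;  Var(B) = 7.96 − (0.48)² = 7.7296
Cov(A,B) = 1 − (1.36)(0.48) = 0.3472
Var(A - B) = (1)²·0.8704 + (-1)²·7.7296 + 2·(1)·(-1)·0.3472 = 7.9056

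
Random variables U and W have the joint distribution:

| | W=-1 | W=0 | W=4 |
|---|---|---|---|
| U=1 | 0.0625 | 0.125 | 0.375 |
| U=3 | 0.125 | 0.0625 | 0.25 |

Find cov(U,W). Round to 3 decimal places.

E[U] = 1.875,  E[W] = 2.3125
E[UW] = 4.0625
cov(U,W) = E[UW] − E[U]E[W] = 4.0625 − (1.875)(2.3125) = -0.2734375

-0.273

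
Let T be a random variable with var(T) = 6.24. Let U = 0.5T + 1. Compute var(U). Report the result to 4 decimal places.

var(0.5T + 1) = (0.5)²·var(T) = 0.25·6.24 = 1.56

1.5600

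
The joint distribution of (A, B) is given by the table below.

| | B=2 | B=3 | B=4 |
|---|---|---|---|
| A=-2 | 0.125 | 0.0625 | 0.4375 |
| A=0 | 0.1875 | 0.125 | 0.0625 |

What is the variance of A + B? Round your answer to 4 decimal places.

E[A] = -1.25,  E[B] = 3.1875,  E[AB] = -4.375
Var(A) = 2.5 − (-1.25)² = 0.9375;  Var(B) = 10.9375 − (3.1875)² = 0.77734375
Cov(A,B) = -4.375 − (-1.25)(3.1875) = -0.390625
Var(A + B) = (1)²·0.9375 + (1)²·0.77734375 + 2·(1)·(1)·-0.390625 = 0.93359375

0.9336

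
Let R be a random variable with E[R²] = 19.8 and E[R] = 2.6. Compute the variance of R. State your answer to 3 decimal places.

V(R) = 19.8 − (2.6)² = 13.04

13.040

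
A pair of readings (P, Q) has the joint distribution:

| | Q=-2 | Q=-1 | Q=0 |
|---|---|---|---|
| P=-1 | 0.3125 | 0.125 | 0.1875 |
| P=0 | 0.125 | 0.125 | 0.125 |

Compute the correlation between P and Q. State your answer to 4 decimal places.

E[P] = -0.625,  E[Q] = -1.125
E[PQ] = 0.75
Cov(P,Q) = E[PQ] − E[P]E[Q] = 0.75 − (-0.625)(-1.125) = 0.046875
Var(P) = 0.234375,  Var(Q) = 0.734375
ρ = 0.046875 / √(0.234375·0.734375) ≈ 0.1130

0.1130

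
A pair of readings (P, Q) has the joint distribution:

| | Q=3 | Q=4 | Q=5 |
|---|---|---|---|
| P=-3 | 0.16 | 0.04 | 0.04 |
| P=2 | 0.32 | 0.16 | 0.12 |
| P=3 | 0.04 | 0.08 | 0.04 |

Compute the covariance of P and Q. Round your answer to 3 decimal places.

0.267

E[P] = 0.96,  E[Q] = 3.68
E[PQ] = 3.8
cov(P,Q) = E[PQ] − E[P]E[Q] = 3.8 − (0.96)(3.68) = 0.2672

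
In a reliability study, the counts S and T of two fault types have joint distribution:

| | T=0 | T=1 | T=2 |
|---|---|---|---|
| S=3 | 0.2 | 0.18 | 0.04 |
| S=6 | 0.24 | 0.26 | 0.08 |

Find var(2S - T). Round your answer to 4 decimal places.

E[S] = 4.74,  E[T] = 0.68,  E[ST] = 3.3
var(S) = 24.66 − (4.74)² = 2.1924;  var(T) = 0.92 − (0.68)² = 0.4576
cov(S,T) = 3.3 − (4.74)(0.68) = 0.0768
var(2S - T) = (2)²·2.1924 + (-1)²·0.4576 + 2·(2)·(-1)·0.0768 = 8.92

8.9200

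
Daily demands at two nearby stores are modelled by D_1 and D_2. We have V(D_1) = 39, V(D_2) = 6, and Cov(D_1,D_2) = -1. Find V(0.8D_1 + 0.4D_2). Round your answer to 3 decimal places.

25.280

V(0.8D_1 + 0.4D_2) = (0.8)²·V(D_1) + (0.4)²·V(D_2) + 2·(0.8)·(0.4)·Cov(D_1,D_2)
= 0.64·39 + 0.16·6 + 0.64·-1 = 25.28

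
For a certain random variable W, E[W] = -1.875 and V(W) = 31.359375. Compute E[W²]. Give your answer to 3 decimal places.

34.875

E[W²] = V(W) + (E[W])² = 31.359375 + (-1.875)² = 34.875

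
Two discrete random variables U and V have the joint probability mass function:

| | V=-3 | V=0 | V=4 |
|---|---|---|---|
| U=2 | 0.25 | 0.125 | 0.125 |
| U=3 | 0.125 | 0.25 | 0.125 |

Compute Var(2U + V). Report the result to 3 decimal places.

E[U] = 2.5,  E[V] = -0.125,  E[UV] = -0.125
Var(U) = 6.5 − (2.5)² = 0.25;  Var(V) = 7.375 − (-0.125)² = 7.359375
Cov(U,V) = -0.125 − (2.5)(-0.125) = 0.1875
Var(2U + V) = (2)²·0.25 + (1)²·7.359375 + 2·(2)·(1)·0.1875 = 9.109375

9.109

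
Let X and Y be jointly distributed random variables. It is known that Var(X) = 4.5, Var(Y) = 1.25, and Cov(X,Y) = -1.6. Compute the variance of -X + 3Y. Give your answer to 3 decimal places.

25.350

Var(-X + 3Y) = (-1)²·Var(X) + (3)²·Var(Y) + 2·(-1)·(3)·Cov(X,Y)
= 1·4.5 + 9·1.25 + -6·-1.6 = 25.35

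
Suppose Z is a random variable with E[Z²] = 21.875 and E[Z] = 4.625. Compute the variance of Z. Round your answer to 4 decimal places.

Var(Z) = 21.875 − (4.625)² = 0.484375

0.4844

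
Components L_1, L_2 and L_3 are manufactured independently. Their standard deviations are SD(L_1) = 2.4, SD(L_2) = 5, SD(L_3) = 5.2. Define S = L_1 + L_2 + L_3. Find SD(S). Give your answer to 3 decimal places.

7.603

Var(L_1) = 5.76, Var(L_2) = 25, Var(L_3) = 27.04
By independence, Var(S) = (1)²Var(L_1) + (1)²Var(L_2) + (1)²Var(L_3)
= (1)²·5.76 + (1)²·25 + (1)²·27.04 = 57.8
SD(S) = √57.8 ≈ 7.603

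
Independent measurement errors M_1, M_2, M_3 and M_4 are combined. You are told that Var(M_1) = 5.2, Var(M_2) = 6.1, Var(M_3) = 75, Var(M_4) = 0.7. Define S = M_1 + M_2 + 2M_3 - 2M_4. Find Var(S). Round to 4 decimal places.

By independence, Var(S) = (1)²Var(M_1) + (1)²Var(M_2) + (2)²Var(M_3) + (-2)²Var(M_4)
= (1)²·5.2 + (1)²·6.1 + (2)²·75 + (-2)²·0.7 = 314.1

314.1000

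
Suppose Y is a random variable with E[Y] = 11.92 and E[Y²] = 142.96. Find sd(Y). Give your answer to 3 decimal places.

Var(Y) = 142.96 − (11.92)² = 0.8736
sd(Y) = √0.8736 ≈ 0.935

0.935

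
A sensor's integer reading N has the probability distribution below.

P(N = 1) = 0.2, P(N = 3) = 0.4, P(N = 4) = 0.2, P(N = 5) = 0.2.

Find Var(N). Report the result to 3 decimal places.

1.760

E[N] = (1)(0.2) + (3)(0.4) + (4)(0.2) + (5)(0.2) = 3.2
E[N²] = (1)²(0.2) + (3)²(0.4) + (4)²(0.2) + (5)²(0.2) = 12
Var(N) = E[N²] − (E[N])² = 12 − (3.2)² = 1.76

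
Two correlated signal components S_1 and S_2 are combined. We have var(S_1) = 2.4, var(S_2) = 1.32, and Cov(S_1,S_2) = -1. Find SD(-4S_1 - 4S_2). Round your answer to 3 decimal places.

var(-4S_1 - 4S_2) = (-4)²·var(S_1) + (-4)²·var(S_2) + 2·(-4)·(-4)·Cov(S_1,S_2)
= 16·2.4 + 16·1.32 + 32·-1 = 27.52
SD(-4S_1 - 4S_2) = √27.52 ≈ 5.246

5.246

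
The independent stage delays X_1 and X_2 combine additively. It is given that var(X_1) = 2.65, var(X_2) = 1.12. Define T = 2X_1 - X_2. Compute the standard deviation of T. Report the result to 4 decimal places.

By independence, var(T) = (2)²var(X_1) + (-1)²var(X_2)
= (2)²·2.65 + (-1)²·1.12 = 11.72
sd(T) = √11.72 ≈ 3.4234

3.4234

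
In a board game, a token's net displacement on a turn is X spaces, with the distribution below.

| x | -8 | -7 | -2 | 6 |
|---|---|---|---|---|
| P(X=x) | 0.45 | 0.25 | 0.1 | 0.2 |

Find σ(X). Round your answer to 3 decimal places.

E[X] = (-8)(0.45) + (-7)(0.25) + (-2)(0.1) + (6)(0.2) = -4.35
E[X²] = (-8)²(0.45) + (-7)²(0.25) + (-2)²(0.1) + (6)²(0.2) = 48.65
Var(X) = E[X²] − (E[X])² = 48.65 − (-4.35)² = 29.7275
σ(X) = √29.7275 ≈ 5.452

5.452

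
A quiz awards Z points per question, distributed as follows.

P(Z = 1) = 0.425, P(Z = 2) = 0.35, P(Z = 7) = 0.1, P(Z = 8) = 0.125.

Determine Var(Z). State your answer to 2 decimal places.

6.74

E[Z] = (1)(0.425) + (2)(0.35) + (7)(0.1) + (8)(0.125) = 2.825
E[Z²] = (1)²(0.425) + (2)²(0.35) + (7)²(0.1) + (8)²(0.125) = 14.725
Var(Z) = E[Z²] − (E[Z])² = 14.725 − (2.825)² = 6.744375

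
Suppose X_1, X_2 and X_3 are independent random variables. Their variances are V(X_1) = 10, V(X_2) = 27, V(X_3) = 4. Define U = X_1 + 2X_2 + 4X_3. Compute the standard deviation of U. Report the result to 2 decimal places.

By independence, V(U) = (1)²V(X_1) + (2)²V(X_2) + (4)²V(X_3)
= (1)²·10 + (2)²·27 + (4)²·4 = 182
SD(U) = √182 ≈ 13.49

13.49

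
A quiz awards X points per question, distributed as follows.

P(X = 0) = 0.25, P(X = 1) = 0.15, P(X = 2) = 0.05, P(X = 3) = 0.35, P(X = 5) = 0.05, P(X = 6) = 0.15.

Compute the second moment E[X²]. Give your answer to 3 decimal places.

10.150

E[X²] = (0)²(0.25) + (1)²(0.15) + (2)²(0.05) + (3)²(0.35) + (5)²(0.05) + (6)²(0.15) = 10.15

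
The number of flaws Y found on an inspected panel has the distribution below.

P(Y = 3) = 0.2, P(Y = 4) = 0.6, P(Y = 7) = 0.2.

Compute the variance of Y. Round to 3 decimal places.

1.840

E[Y] = (3)(0.2) + (4)(0.6) + (7)(0.2) = 4.4
E[Y²] = (3)²(0.2) + (4)²(0.6) + (7)²(0.2) = 21.2
Var(Y) = E[Y²] − (E[Y])² = 21.2 − (4.4)² = 1.84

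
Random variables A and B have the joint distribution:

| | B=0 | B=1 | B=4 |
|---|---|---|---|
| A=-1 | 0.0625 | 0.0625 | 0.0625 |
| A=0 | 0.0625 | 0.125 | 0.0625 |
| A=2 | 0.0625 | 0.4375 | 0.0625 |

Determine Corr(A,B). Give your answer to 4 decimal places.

-0.1378

E[A] = 0.9375,  E[B] = 1.375
E[AB] = 1.0625
Cov(A,B) = E[AB] − E[A]E[B] = 1.0625 − (0.9375)(1.375) = -0.2265625
var(A) = 1.55859375,  var(B) = 1.734375
ρ = -0.2265625 / √(1.55859375·1.734375) ≈ -0.1378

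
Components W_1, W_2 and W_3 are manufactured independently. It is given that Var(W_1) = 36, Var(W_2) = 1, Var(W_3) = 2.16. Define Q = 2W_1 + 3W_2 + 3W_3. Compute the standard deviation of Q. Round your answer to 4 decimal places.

By independence, Var(Q) = (2)²Var(W_1) + (3)²Var(W_2) + (3)²Var(W_3)
= (2)²·36 + (3)²·1 + (3)²·2.16 = 172.44
SD(Q) = √172.44 ≈ 13.1316

13.1316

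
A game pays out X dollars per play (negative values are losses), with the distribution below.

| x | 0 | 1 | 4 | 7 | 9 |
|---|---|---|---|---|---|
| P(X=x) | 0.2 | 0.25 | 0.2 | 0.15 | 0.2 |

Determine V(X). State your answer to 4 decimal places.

11.7900

E[X] = (0)(0.2) + (1)(0.25) + (4)(0.2) + (7)(0.15) + (9)(0.2) = 3.9
E[X²] = (0)²(0.2) + (1)²(0.25) + (4)²(0.2) + (7)²(0.15) + (9)²(0.2) = 27
V(X) = E[X²] − (E[X])² = 27 − (3.9)² = 11.79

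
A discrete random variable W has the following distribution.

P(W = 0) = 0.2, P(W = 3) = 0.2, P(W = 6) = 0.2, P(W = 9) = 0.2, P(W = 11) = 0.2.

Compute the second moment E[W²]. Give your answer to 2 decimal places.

E[W²] = (0)²(0.2) + (3)²(0.2) + (6)²(0.2) + (9)²(0.2) + (11)²(0.2) = 49.4

49.40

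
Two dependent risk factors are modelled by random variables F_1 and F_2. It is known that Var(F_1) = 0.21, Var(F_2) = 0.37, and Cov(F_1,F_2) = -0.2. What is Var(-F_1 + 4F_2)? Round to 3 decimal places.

7.730

Var(-F_1 + 4F_2) = (-1)²·Var(F_1) + (4)²·Var(F_2) + 2·(-1)·(4)·Cov(F_1,F_2)
= 1·0.21 + 16·0.37 + -8·-0.2 = 7.73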